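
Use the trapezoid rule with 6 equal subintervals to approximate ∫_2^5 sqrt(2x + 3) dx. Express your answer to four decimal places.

Δx = (5 − 2)/6 = 0.5.
f(2) ≈ 2.6458, f(2.5) ≈ 2.8284, f(3) ≈ 3.0000, f(3.5) ≈ 3.1623, f(4) ≈ 3.3166, f(4.5) ≈ 3.4641, f(5) ≈ 3.6056.
T_6 = (Δx/2)·[f(x_0) + 2f(x_1) + ... + 2f(x_{5}) + f(x_6)].
Sum ≈ 9.4485.

9.4485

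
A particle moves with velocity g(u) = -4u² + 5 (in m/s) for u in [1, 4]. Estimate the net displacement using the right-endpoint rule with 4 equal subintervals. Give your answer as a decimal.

Δu = (4 − 1)/4 = 0.75.
Right endpoints: 1.75, 2.5, 3.25, 4.
g(1.75) = -7.25, g(2.5) = -20, g(3.25) = -37.25, g(4) = -59.
Sum = Δu · [g(1.75) + g(2.5) + g(3.25) + g(4)].
Sum = -92.625.

-92.625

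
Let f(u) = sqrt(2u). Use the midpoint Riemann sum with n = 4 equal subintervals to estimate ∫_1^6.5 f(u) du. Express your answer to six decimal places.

14.713367

Δu = (6.5 − 1)/4 = 1.375.
Midpoints: 1.6875, 3.0625, 4.4375, 5.8125.
f(1.6875) ≈ 1.837117, f(3.0625) ≈ 2.474874, f(4.4375) ≈ 2.979094, f(5.8125) ≈ 3.409545.
Sum = Δu · [f(1.6875) + f(3.0625) + f(4.4375) + f(5.8125)].
Sum ≈ 14.713367.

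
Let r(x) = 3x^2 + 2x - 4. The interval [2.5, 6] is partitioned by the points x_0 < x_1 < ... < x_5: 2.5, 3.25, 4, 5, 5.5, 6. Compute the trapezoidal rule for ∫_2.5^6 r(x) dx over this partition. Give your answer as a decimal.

Subinterval widths: 0.75, 0.75, 1, 0.5, 0.5.
r(2.5) = 19.75, r(3.25) = 34.1875, r(4) = 52, r(5) = 81, r(5.5) = 97.75, r(6) = 116.
On each subinterval the trapezoid contributes (Δx_i/2)·[r(x_{i-1}) + r(x_i)].
Sum = 217.171875.

217.171875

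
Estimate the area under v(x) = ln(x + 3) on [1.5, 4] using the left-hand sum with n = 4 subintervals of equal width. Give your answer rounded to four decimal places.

4.2124

Δx = (4 − 1.5)/4 = 0.625.
Left endpoints: 1.5, 2.125, 2.75, 3.375.
v(1.5) ≈ 1.5041, v(2.125) ≈ 1.6341, v(2.75) ≈ 1.7492, v(3.375) ≈ 1.8524.
Sum = Δx · [v(1.5) + v(2.125) + v(2.75) + v(3.375)].
Sum ≈ 4.2124.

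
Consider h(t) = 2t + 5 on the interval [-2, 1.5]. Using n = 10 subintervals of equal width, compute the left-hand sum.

Δt = (1.5 − (-2))/10 = 0.35.
Left endpoints: -2, -1.65, -1.3, -0.95, -0.6, -0.25, 0.1, 0.45, 0.8, 1.15.
h(-2) = 1, h(-1.65) = 1.7, h(-1.3) = 2.4, h(-0.95) = 3.1, h(-0.6) = 3.8, h(-0.25) = 4.5, h(0.1) = 5.2, h(0.45) = 5.9, h(0.8) = 6.6, h(1.15) = 7.3.
Sum = Δt · [h(-2) + h(-1.65) + h(-1.3) + ...].
Sum = 14.525.

14.525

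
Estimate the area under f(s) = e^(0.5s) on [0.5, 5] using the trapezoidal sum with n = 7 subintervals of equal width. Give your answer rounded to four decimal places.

21.9843

Δs = (5 − 0.5)/7 = 9/14.
f(0.5) ≈ 1.2840, f(8/7) ≈ 1.7708, f(25/14) ≈ 2.4421, f(17/7) ≈ 3.3679, f(43/14) ≈ 4.6446, f(26/7) ≈ 6.4054, f(61/14) ≈ 8.8337, f(5) ≈ 12.1825.
T_7 = (Δs/2)·[f(s_0) + 2f(s_1) + ... + 2f(s_{6}) + f(s_7)].
Sum ≈ 21.9843.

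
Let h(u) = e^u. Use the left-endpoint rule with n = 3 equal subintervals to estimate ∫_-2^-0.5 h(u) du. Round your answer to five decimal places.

Δu = (-0.5 − (-2))/3 = 0.5.
Left endpoints: -2, -1.5, -1.
h(-2) ≈ 0.13534, h(-1.5) ≈ 0.22313, h(-1) ≈ 0.36788.
Sum = Δu · [h(-2) + h(-1.5) + h(-1)].
Sum ≈ 0.36317.

0.36317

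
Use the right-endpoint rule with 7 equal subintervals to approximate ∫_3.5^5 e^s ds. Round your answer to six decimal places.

128.091886

Δs = (5 − 3.5)/7 = 3/14.
Right endpoints: 26/7, 55/14, 29/7, 61/14, 32/7, 67/14, 5.
f(26/7) ≈ 41.029270, f(55/14) ≈ 50.834305, f(29/7) ≈ 62.982515, f(61/14) ≈ 78.033862, f(32/7) ≈ 96.682128, f(67/14) ≈ 119.786895, f(5) ≈ 148.413159.
Sum = Δs · [f(26/7) + f(55/14) + f(29/7) + ...].
Sum ≈ 128.091886.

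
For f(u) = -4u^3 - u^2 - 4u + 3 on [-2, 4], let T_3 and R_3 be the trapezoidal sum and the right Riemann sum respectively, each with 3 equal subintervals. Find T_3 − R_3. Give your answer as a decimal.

T_3 = -322.
R_3 = -646.
T_3 − R_3 = 324.

324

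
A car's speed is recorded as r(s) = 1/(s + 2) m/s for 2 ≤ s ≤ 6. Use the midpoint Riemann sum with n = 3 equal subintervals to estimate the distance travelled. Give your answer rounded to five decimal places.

0.68975

Δs = (6 − 2)/3 = 4/3.
Midpoints: 8/3, 4, 16/3.
r(8/3) = 3/14, r(4) = 1/6, r(16/3) = 3/22.
Sum = Δs · [r(8/3) + r(4) + r(16/3)].
Sum ≈ 0.68975.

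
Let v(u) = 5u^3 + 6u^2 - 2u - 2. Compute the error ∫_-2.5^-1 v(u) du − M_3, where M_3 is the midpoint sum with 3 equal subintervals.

Exact integral: ∫_-2.5^-1 v(u) du = -16.078125.
M_3 = -15.4453125.
Error = -16.078125 − (-15.4453125) = -0.6328125.

-0.6328125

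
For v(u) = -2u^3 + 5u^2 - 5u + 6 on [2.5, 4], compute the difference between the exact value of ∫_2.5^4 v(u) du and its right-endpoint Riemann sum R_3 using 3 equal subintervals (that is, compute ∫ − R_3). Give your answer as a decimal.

14.78125

Exact integral: ∫_2.5^4 v(u) du = -43.21875.
R_3 = -58.
Error = -43.21875 − (-58) = 14.78125.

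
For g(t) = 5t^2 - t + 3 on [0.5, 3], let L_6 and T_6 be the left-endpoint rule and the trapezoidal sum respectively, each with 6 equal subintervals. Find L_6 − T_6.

L_6 ≈ 39.684606.
T_6 ≈ 48.278356.
L_6 − T_6 = -8.59375.

-8.59375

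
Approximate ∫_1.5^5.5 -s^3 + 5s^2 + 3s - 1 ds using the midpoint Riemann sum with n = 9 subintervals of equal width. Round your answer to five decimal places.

82.52881

Δs = (5.5 − 1.5)/9 = 4/9.
Midpoints: 31/18, 13/6, 47/18, 55/18, 3.5, 71/18, 79/18, 29/6, 95/18.
f(31/18) = 80999/5832, f(13/6) = 4061/216, f(47/18) = 134839/5832, f(55/18) = 153503/5832, f(3.5) = 27.875, f(71/18) = 158959/5832, f(79/18) = 139607/5832, f(29/6) = 3757/216, f(95/18) = 41383/5832.
Sum = Δs · [f(31/18) + f(13/6) + f(47/18) + ...].
Sum ≈ 82.52881.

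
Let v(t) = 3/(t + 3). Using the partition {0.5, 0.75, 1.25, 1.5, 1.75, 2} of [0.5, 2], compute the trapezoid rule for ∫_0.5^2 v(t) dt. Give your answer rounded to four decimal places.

1.0714

Subinterval widths: 0.25, 0.5, 0.25, 0.25, 0.25.
v(0.5) = 6/7, v(0.75) = 0.8, v(1.25) = 12/17, v(1.5) = 2/3, v(1.75) = 12/19, v(2) = 0.6.
On each subinterval the trapezoid contributes (Δt_i/2)·[v(t_{i-1}) + v(t_i)].
Sum ≈ 1.0714.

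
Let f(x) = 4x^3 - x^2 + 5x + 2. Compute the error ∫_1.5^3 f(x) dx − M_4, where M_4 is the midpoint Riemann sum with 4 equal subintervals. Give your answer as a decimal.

0.45703125

Exact integral: ∫_1.5^3 f(x) dx = 87.9375.
M_4 = 87.48046875.
Error = 87.9375 − 87.48046875 = 0.45703125.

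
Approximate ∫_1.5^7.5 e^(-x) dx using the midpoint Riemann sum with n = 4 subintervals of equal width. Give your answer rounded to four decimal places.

0.2030

Δx = (7.5 − 1.5)/4 = 1.5.
Midpoints: 2.25, 3.75, 5.25, 6.75.
f(2.25) ≈ 0.1054, f(3.75) ≈ 0.0235, f(5.25) ≈ 0.0052, f(6.75) ≈ 0.0012.
Sum = Δx · [f(2.25) + f(3.75) + f(5.25) + f(6.75)].
Sum ≈ 0.2030.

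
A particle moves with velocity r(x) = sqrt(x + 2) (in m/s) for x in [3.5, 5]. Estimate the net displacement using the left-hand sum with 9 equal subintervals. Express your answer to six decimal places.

3.722643

Δx = (5 − 3.5)/9 = 1/6.
Left endpoints: 3.5, 11/3, 23/6, 4, 25/6, 13/3, 4.5, 14/3, 29/6.
r(3.5) ≈ 2.345208, r(11/3) ≈ 2.380476, r(23/6) ≈ 2.415229, r(4) ≈ 2.449490, r(25/6) ≈ 2.483277, r(13/3) ≈ 2.516611, r(4.5) ≈ 2.549510, r(14/3) ≈ 2.581989, r(29/6) ≈ 2.614065.
Sum = Δx · [r(3.5) + r(11/3) + r(23/6) + ...].
Sum ≈ 3.722643.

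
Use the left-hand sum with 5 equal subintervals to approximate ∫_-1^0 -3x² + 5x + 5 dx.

0.68

Δx = (0 − (-1))/5 = 0.2.
Left endpoints: -1, -0.8, -0.6, -0.4, -0.2.
f(-1) = -3, f(-0.8) = -0.92, f(-0.6) = 0.92, f(-0.4) = 2.52, f(-0.2) = 3.88.
Sum = Δx · [f(-1) + f(-0.8) + f(-0.6) + f(-0.4) + f(-0.2)].
Sum = 0.68.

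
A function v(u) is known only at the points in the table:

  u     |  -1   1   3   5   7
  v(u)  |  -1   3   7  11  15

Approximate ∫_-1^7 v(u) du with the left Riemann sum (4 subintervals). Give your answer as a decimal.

Δu = 2.
Sum = 2·[(-1) + 3 + 7 + 11] = 40.

40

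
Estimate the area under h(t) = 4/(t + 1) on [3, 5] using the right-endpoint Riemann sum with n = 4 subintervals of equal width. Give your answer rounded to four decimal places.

1.5414

Δt = (5 − 3)/4 = 0.5.
Right endpoints: 3.5, 4, 4.5, 5.
h(3.5) = 8/9, h(4) = 0.8, h(4.5) = 8/11, h(5) = 2/3.
Sum = Δt · [h(3.5) + h(4) + h(4.5) + h(5)].
Sum ≈ 1.5414.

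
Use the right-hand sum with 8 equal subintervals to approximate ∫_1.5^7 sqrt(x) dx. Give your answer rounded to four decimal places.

11.6020

Δx = (7 − 1.5)/8 = 0.6875.
Right endpoints: 2.1875, 2.875, 3.5625, 4.25, 4.9375, 5.625, 6.3125, 7.
f(2.1875) ≈ 1.4790, f(2.875) ≈ 1.6956, f(3.5625) ≈ 1.8875, f(4.25) ≈ 2.0616, f(4.9375) ≈ 2.2220, f(5.625) ≈ 2.3717, f(6.3125) ≈ 2.5125, f(7) ≈ 2.6458.
Sum = Δx · [f(2.1875) + f(2.875) + f(3.5625) + ...].
Sum ≈ 11.6020.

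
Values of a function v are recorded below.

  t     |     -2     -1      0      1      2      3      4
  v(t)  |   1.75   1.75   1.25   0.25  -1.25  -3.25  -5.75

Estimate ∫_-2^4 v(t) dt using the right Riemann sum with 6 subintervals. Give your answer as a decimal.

-7

Δt = 1.
Sum = 1·[1.75 + 1.25 + 0.25 + (-1.25) + (-3.25) + (-5.75)] = -7.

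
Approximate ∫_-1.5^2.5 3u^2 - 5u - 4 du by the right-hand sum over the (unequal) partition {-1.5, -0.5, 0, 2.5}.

Subinterval widths: 1, 0.5, 2.5.
Right endpoints: -0.5, 0, 2.5.
f(-0.5) = -0.75, f(0) = -4, f(2.5) = 2.25.
Sum = Σ Δu_i · f(u_i).
Sum = 2.875.

2.875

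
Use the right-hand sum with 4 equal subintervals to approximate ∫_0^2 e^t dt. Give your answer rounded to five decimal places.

8.11887

Δt = (2 − 0)/4 = 0.5.
Right endpoints: 0.5, 1, 1.5, 2.
f(0.5) ≈ 1.64872, f(1) ≈ 2.71828, f(1.5) ≈ 4.48169, f(2) ≈ 7.38906.
Sum = Δt · [f(0.5) + f(1) + f(1.5) + f(2)].
Sum ≈ 8.11887.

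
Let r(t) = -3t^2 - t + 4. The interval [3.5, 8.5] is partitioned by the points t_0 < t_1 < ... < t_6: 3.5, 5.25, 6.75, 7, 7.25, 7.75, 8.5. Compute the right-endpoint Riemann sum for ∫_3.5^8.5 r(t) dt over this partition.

-691.6875

Subinterval widths: 1.75, 1.5, 0.25, 0.25, 0.5, 0.75.
Right endpoints: 5.25, 6.75, 7, 7.25, 7.75, 8.5.
r(5.25) = -83.9375, r(6.75) = -139.4375, r(7) = -150, r(7.25) = -160.9375, r(7.75) = -183.9375, r(8.5) = -221.25.
Sum = Σ Δt_i · r(t_i).
Sum = -691.6875.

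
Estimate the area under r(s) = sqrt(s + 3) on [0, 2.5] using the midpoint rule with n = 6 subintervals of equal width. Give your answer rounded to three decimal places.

5.136

Δs = (2.5 − 0)/6 = 5/12.
Midpoints: 5/24, 0.625, 25/24, 35/24, 1.875, 55/24.
r(5/24) ≈ 1.791, r(0.625) ≈ 1.904, r(25/24) ≈ 2.010, r(35/24) ≈ 2.111, r(1.875) ≈ 2.208, r(55/24) ≈ 2.300.
Sum = Δs · [r(5/24) + r(0.625) + r(25/24) + ...].
Sum ≈ 5.136.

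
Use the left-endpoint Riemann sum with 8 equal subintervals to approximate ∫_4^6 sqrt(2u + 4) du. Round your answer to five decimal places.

7.40974

Δu = (6 − 4)/8 = 0.25.
Left endpoints: 4, 4.25, 4.5, 4.75, 5, 5.25, 5.5, 5.75.
f(4) ≈ 3.46410, f(4.25) ≈ 3.53553, f(4.5) ≈ 3.60555, f(4.75) ≈ 3.67423, f(5) ≈ 3.74166, f(5.25) ≈ 3.80789, f(5.5) ≈ 3.87298, f(5.75) ≈ 3.93700.
Sum = Δu · [f(4) + f(4.25) + f(4.5) + ...].
Sum ≈ 7.40974.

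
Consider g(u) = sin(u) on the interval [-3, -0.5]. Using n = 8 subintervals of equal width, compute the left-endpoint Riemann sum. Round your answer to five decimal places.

Δu = (-0.5 − (-3))/8 = 0.3125.
Left endpoints: -3, -2.6875, -2.375, -2.0625, -1.75, -1.4375, -1.125, -0.8125.
g(-3) ≈ -0.14112, g(-2.6875) ≈ -0.43865, g(-2.375) ≈ -0.69369, g(-2.0625) ≈ -0.88153, g(-1.75) ≈ -0.98399, g(-1.4375) ≈ -0.99113, g(-1.125) ≈ -0.90227, g(-0.8125) ≈ -0.72601.
Sum = Δu · [g(-3) + g(-2.6875) + g(-2.375) + ...].
Sum ≈ -1.79949.

-1.79949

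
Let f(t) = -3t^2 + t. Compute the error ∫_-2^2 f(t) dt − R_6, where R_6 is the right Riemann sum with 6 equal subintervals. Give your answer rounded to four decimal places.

-0.4444

Exact integral: ∫_-2^2 f(t) dt = -16.
R_6 ≈ -15.555556.
Error ≈ -16 − (-15.555556) ≈ -0.4444.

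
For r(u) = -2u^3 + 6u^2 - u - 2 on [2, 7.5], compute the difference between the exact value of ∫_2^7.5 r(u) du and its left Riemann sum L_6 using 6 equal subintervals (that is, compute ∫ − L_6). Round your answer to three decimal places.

Exact integral: ∫_2^7.5 r(u) du = -783.40625.
L_6 ≈ -562.51823.
Error ≈ -783.40625 − (-562.51823) ≈ -220.888.

-220.888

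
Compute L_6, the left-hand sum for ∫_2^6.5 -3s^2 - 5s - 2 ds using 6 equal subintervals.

-321.046875

Δs = (6.5 − 2)/6 = 0.75.
Left endpoints: 2, 2.75, 3.5, 4.25, 5, 5.75.
f(2) = -24, f(2.75) = -38.4375, f(3.5) = -56.25, f(4.25) = -77.4375, f(5) = -102, f(5.75) = -129.9375.
Sum = Δs · [f(2) + f(2.75) + f(3.5) + ...].
Sum = -321.046875.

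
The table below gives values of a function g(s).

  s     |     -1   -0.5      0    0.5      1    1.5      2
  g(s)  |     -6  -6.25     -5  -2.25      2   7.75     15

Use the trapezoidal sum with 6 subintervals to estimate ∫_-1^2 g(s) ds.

Δs = 0.5.
T_6 = (0.5/2)·[(-6) + 2·(-6.25) + 2·(-5) + 2·(-2.25) + 2·2 + 2·7.75 + 15] = 0.375.

0.375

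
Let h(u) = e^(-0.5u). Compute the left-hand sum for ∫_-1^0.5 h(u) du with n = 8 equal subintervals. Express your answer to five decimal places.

1.82267

Δu = (0.5 − (-1))/8 = 0.1875.
Left endpoints: -1, -0.8125, -0.625, -0.4375, -0.25, -0.0625, 0.125, 0.3125.
h(-1) ≈ 1.64872, h(-0.8125) ≈ 1.50118, h(-0.625) ≈ 1.36684, h(-0.4375) ≈ 1.24452, h(-0.25) ≈ 1.13315, h(-0.0625) ≈ 1.03174, h(0.125) ≈ 0.93941, h(0.3125) ≈ 0.85535.
Sum = Δu · [h(-1) + h(-0.8125) + h(-0.625) + ...].
Sum ≈ 1.82267.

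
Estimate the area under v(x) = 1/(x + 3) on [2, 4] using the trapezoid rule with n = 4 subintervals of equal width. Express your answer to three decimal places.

Δx = (4 − 2)/4 = 0.5.
v(2) = 0.2, v(2.5) = 2/11, v(3) = 1/6, v(3.5) = 2/13, v(4) = 1/7.
T_4 = (Δx/2)·[v(x_0) + 2v(x_1) + 2v(x_2) + 2v(x_3) + v(x_4)].
Sum ≈ 0.337.

0.337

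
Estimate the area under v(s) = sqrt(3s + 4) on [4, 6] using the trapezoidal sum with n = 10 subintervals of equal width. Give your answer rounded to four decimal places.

Δs = (6 − 4)/10 = 0.2.
v(4) ≈ 4.0000, v(4.2) ≈ 4.0743, v(4.4) ≈ 4.1473, v(4.6) ≈ 4.2190, v(4.8) ≈ 4.2895, v(5) ≈ 4.3589, v(5.2) ≈ 4.4272, v(5.4) ≈ 4.4944, v(5.6) ≈ 4.5607, v(5.8) ≈ 4.6260, v(6) ≈ 4.6904.
T_10 = (Δs/2)·[v(s_0) + 2v(s_1) + ... + 2v(s_{9}) + v(s_10)].
Sum ≈ 8.7085.

8.7085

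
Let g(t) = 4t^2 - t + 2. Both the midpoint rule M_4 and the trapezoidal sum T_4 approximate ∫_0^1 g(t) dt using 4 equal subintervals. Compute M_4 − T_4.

M_4 = 2.8125.
T_4 = 2.875.
M_4 − T_4 = -0.0625.

-0.0625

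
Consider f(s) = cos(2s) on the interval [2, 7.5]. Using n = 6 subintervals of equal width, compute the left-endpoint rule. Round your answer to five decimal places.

Δs = (7.5 − 2)/6 = 11/12.
Left endpoints: 2, 35/12, 23/6, 4.75, 17/3, 79/12.
f(2) ≈ -0.65364, f(35/12) ≈ 0.90051, f(23/6) ≈ 0.18622, f(4.75) ≈ -0.99717, f(17/3) ≈ 0.33137, f(79/12) ≈ 0.82517.
Sum = Δs · [f(2) + f(35/12) + f(23/6) + ...].
Sum ≈ 0.54309.

0.54309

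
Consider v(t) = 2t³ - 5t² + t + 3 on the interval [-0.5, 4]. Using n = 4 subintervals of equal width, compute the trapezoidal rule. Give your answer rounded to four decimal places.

47.6895

Δt = (4 − (-0.5))/4 = 1.125.
v(-0.5) = 1, v(0.625) = 2.16015625, v(1.75) = 0.15625, v(2.875) = 12.07421875, v(4) = 55.
T_4 = (Δt/2)·[v(t_0) + 2v(t_1) + 2v(t_2) + 2v(t_3) + v(t_4)].
Sum ≈ 47.6895.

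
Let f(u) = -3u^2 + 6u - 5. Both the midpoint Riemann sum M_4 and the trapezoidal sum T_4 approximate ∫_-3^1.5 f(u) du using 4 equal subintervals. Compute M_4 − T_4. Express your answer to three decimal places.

4.271

M_4 ≈ -71.70117.
T_4 = -75.97265625.
M_4 − T_4 ≈ 4.271.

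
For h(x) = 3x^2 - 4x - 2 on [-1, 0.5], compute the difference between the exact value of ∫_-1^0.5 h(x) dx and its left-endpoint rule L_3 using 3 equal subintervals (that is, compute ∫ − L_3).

Exact integral: ∫_-1^0.5 h(x) dx = -0.375.
L_3 = 1.875.
Error = -0.375 − 1.875 = -2.25.

-2.25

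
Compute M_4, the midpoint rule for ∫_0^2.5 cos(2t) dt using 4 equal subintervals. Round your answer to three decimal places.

-0.512

Δt = (2.5 − 0)/4 = 0.625.
Midpoints: 0.3125, 0.9375, 1.5625, 2.1875.
f(0.3125) ≈ 0.811, f(0.9375) ≈ -0.300, f(1.5625) ≈ -1.000, f(2.1875) ≈ -0.331.
Sum = Δt · [f(0.3125) + f(0.9375) + f(1.5625) + f(2.1875)].
Sum ≈ -0.512.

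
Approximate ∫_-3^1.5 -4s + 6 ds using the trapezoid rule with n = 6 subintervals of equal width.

Δs = (1.5 − (-3))/6 = 0.75.
f(-3) = 18, f(-2.25) = 15, f(-1.5) = 12, f(-0.75) = 9, f(0) = 6, f(0.75) = 3, f(1.5) = 0.
T_6 = (Δs/2)·[f(s_0) + 2f(s_1) + ... + 2f(s_{5}) + f(s_6)].
Sum = 40.5.

40.5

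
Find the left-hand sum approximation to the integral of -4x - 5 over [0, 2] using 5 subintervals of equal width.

Δx = (2 − 0)/5 = 0.4.
Left endpoints: 0, 0.4, 0.8, 1.2, 1.6.
f(0) = -5, f(0.4) = -6.6, f(0.8) = -8.2, f(1.2) = -9.8, f(1.6) = -11.4.
Sum = Δx · [f(0) + f(0.4) + f(0.8) + f(1.2) + f(1.6)].
Sum = -16.4.

-16.4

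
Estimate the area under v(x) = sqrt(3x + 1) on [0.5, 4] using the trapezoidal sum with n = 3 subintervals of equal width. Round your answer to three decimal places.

9.479

Δx = (4 − 0.5)/3 = 7/6.
v(0.5) ≈ 1.581, v(5/3) ≈ 2.449, v(17/6) ≈ 3.082, v(4) ≈ 3.606.
T_3 = (Δx/2)·[v(x_0) + 2v(x_1) + 2v(x_2) + v(x_3)].
Sum ≈ 9.479.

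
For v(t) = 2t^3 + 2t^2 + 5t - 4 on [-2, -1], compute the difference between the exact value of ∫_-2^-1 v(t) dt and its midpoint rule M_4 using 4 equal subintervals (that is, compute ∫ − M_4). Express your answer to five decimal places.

Exact integral: ∫_-2^-1 v(t) dt ≈ -14.3333333.
M_4 = -14.296875.
Error ≈ -14.3333333 − (-14.296875) ≈ -0.03646.

-0.03646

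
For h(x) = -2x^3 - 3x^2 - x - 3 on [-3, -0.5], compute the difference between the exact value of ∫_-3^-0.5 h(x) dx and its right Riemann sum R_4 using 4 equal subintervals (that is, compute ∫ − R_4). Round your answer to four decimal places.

Exact integral: ∫_-3^-0.5 h(x) dx = 10.46875.
R_4 ≈ 2.314453.
Error ≈ 10.46875 − 2.314453 ≈ 8.1543.

8.1543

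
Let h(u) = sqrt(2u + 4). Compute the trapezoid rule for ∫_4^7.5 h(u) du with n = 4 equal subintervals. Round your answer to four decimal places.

Δu = (7.5 − 4)/4 = 0.875.
h(4) ≈ 3.4641, h(4.875) ≈ 3.7081, h(5.75) ≈ 3.9370, h(6.625) ≈ 4.1533, h(7.5) ≈ 4.3589.
T_4 = (Δu/2)·[h(u_0) + 2h(u_1) + 2h(u_2) + 2h(u_3) + h(u_4)].
Sum ≈ 13.7462.

13.7462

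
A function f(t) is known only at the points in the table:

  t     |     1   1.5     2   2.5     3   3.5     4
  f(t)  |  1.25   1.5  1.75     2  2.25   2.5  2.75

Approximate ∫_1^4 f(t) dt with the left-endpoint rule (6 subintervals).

5.625

Δt = 0.5.
Sum = 0.5·[1.25 + 1.5 + 1.75 + 2 + 2.25 + 2.5] = 5.625.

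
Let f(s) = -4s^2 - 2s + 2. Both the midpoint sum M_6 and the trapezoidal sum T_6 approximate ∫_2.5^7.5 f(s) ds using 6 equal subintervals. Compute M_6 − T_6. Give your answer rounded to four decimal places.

3.4722

M_6 ≈ -580.509259.
T_6 ≈ -583.981481.
M_6 − T_6 ≈ 3.4722.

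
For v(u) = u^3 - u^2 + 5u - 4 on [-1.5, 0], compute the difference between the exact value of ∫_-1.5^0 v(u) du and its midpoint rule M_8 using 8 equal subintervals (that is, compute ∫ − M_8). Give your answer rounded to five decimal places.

Exact integral: ∫_-1.5^0 v(u) du = -14.015625.
M_8 ≈ -14.0013428.
Error ≈ -14.015625 − (-14.0013428) ≈ -0.01428.

-0.01428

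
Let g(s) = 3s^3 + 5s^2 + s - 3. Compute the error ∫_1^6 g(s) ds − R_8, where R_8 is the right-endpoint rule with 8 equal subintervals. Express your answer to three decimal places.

Exact integral: ∫_1^6 g(s) ds ≈ 1332.08333.
R_8 = 1601.77734375.
Error ≈ 1332.08333 − 1601.77734375 ≈ -269.694.

-269.694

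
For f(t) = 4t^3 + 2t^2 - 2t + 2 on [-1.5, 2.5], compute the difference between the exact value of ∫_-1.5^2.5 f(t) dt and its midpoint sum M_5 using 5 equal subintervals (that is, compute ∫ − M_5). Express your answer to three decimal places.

1.707

Exact integral: ∫_-1.5^2.5 f(t) dt ≈ 50.66667.
M_5 = 48.96.
Error ≈ 50.66667 − 48.96 ≈ 1.707.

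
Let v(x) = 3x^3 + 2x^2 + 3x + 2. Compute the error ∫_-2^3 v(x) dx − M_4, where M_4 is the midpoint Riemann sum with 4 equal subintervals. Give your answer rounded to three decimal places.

Exact integral: ∫_-2^3 v(x) dx ≈ 89.58333.
M_4 = 85.3515625.
Error ≈ 89.58333 − 85.3515625 ≈ 4.232.

4.232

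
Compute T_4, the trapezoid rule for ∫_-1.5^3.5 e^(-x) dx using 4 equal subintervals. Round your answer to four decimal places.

Δx = (3.5 − (-1.5))/4 = 1.25.
f(-1.5) ≈ 4.4817, f(-0.25) ≈ 1.2840, f(1) ≈ 0.3679, f(2.25) ≈ 0.1054, f(3.5) ≈ 0.0302.
T_4 = (Δx/2)·[f(x_0) + 2f(x_1) + 2f(x_2) + 2f(x_3) + f(x_4)].
Sum ≈ 5.0166.

5.0166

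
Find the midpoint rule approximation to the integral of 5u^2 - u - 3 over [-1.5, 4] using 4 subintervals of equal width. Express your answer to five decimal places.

84.58398

Δu = (4 − (-1.5))/4 = 1.375.
Midpoints: -0.8125, 0.5625, 1.9375, 3.3125.
f(-0.8125) = 1.11328125, f(0.5625) = -1.98046875, f(1.9375) = 13.83203125, f(3.3125) = 48.55078125.
Sum = Δu · [f(-0.8125) + f(0.5625) + f(1.9375) + f(3.3125)].
Sum ≈ 84.58398.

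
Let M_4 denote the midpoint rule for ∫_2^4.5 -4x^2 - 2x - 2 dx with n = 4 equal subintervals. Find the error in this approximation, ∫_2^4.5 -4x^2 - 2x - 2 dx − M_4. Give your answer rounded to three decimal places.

Exact integral: ∫_2^4.5 f(x) dx ≈ -132.08333.
M_4 = -131.7578125.
Error ≈ -132.08333 − (-131.7578125) ≈ -0.326.

-0.326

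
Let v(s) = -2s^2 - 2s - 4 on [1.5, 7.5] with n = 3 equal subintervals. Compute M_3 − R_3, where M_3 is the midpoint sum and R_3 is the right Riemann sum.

132

M_3 = -353.
R_3 = -485.
M_3 − R_3 = 132.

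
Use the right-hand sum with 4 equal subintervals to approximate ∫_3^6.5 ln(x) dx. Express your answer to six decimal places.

5.697749

Δx = (6.5 − 3)/4 = 0.875.
Right endpoints: 3.875, 4.75, 5.625, 6.5.
f(3.875) ≈ 1.354546, f(4.75) ≈ 1.558145, f(5.625) ≈ 1.727221, f(6.5) ≈ 1.871802.
Sum = Δx · [f(3.875) + f(4.75) + f(5.625) + f(6.5)].
Sum ≈ 5.697749.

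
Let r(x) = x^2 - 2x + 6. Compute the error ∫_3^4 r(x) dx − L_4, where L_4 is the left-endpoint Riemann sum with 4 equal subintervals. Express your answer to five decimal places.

Exact integral: ∫_3^4 r(x) dx ≈ 11.3333333.
L_4 = 10.71875.
Error ≈ 11.3333333 − 10.71875 ≈ 0.61458.

0.61458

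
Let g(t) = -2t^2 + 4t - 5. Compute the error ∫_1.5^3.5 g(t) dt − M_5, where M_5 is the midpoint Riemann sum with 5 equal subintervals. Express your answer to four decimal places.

Exact integral: ∫_1.5^3.5 g(t) dt ≈ -16.333333.
M_5 = -16.28.
Error ≈ -16.333333 − (-16.28) ≈ -0.0533.

-0.0533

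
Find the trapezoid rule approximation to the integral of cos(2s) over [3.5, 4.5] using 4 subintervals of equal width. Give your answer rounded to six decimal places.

Δs = (4.5 − 3.5)/4 = 0.25.
f(3.5) ≈ 0.753902, f(3.75) ≈ 0.346635, f(4) ≈ -0.145500, f(4.25) ≈ -0.602012, f(4.5) ≈ -0.911130.
T_4 = (Δs/2)·[f(s_0) + 2f(s_1) + 2f(s_2) + 2f(s_3) + f(s_4)].
Sum ≈ -0.119873.

-0.119873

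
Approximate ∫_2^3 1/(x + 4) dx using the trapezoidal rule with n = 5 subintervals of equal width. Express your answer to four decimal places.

Δx = (3 − 2)/5 = 0.2.
f(2) = 1/6, f(2.2) = 5/31, f(2.4) = 0.15625, f(2.6) = 5/33, f(2.8) = 5/34, f(3) = 1/7.
T_5 = (Δx/2)·[f(x_0) + 2f(x_1) + ... + 2f(x_{4}) + f(x_5)].
Sum ≈ 0.1542.

0.1542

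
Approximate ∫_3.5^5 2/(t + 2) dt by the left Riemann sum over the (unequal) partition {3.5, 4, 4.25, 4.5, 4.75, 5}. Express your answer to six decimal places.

0.496149

Subinterval widths: 0.5, 0.25, 0.25, 0.25, 0.25.
Left endpoints: 3.5, 4, 4.25, 4.5, 4.75.
f(3.5) = 4/11, f(4) = 1/3, f(4.25) = 0.32, f(4.5) = 4/13, f(4.75) = 8/27.
Sum = Σ Δt_i · f(t_i).
Sum ≈ 0.496149.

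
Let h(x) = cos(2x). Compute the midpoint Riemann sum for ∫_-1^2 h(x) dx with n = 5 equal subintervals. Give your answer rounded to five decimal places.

0.08102

Δx = (2 − (-1))/5 = 0.6.
Midpoints: -0.7, -0.1, 0.5, 1.1, 1.7.
h(-0.7) ≈ 0.16997, h(-0.1) ≈ 0.98007, h(0.5) ≈ 0.54030, h(1.1) ≈ -0.58850, h(1.7) ≈ -0.96680.
Sum = Δx · [h(-0.7) + h(-0.1) + h(0.5) + h(1.1) + h(1.7)].
Sum ≈ 0.08102.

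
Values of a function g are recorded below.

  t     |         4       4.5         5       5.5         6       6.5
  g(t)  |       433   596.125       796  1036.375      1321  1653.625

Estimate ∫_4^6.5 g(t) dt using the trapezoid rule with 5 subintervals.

Δt = 0.5.
T_5 = (0.5/2)·[433 + 2·596.125 + 2·796 + 2·1036.375 + 2·1321 + 1653.625] = 2396.40625.

2396.40625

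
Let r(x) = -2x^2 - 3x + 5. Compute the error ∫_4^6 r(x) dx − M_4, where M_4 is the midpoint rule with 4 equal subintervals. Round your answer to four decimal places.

Exact integral: ∫_4^6 r(x) dx ≈ -121.333333.
M_4 = -121.25.
Error ≈ -121.333333 − (-121.25) ≈ -0.0833.

-0.0833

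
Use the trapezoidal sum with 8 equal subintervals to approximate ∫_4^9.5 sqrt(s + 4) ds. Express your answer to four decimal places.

Δs = (9.5 − 4)/8 = 0.6875.
f(4) ≈ 2.8284, f(4.6875) ≈ 2.9475, f(5.375) ≈ 3.0619, f(6.0625) ≈ 3.1721, f(6.75) ≈ 3.2787, f(7.4375) ≈ 3.3819, f(8.125) ≈ 3.4821, f(8.8125) ≈ 3.5795, f(9.5) ≈ 3.6742.
T_8 = (Δs/2)·[f(s_0) + 2f(s_1) + ... + 2f(s_{7}) + f(s_8)].
Sum ≈ 17.9816.

17.9816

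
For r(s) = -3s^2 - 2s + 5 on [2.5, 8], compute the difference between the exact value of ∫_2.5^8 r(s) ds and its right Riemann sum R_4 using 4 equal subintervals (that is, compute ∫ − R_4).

131.87109375

Exact integral: ∫_2.5^8 r(s) ds = -526.625.
R_4 = -658.49609375.
Error = -526.625 − (-658.49609375) = 131.87109375.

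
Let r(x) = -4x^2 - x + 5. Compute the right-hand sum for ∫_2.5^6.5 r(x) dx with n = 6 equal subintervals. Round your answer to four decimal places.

Δx = (6.5 − 2.5)/6 = 2/3.
Right endpoints: 19/6, 23/6, 4.5, 31/6, 35/6, 6.5.
r(19/6) = -689/18, r(23/6) = -1037/18, r(4.5) = -80.5, r(31/6) = -1925/18, r(35/6) = -2465/18, r(6.5) = -170.5.
Sum = Δx · [r(19/6) + r(23/6) + r(4.5) + ...].
Sum ≈ -393.8519.

-393.8519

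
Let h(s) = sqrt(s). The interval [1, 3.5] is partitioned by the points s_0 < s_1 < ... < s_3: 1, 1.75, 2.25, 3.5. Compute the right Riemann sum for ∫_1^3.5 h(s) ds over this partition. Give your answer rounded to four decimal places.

4.0807

Subinterval widths: 0.75, 0.5, 1.25.
Right endpoints: 1.75, 2.25, 3.5.
h(1.75) ≈ 1.3229, h(2.25) ≈ 1.5000, h(3.5) ≈ 1.8708.
Sum = Σ Δs_i · h(s_i).
Sum ≈ 4.0807.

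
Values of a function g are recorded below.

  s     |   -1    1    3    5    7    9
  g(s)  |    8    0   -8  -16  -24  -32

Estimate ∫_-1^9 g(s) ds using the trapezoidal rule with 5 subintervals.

Δs = 2.
T_5 = (2/2)·[8 + 2·0 + 2·(-8) + 2·(-16) + 2·(-24) + (-32)] = -120.

-120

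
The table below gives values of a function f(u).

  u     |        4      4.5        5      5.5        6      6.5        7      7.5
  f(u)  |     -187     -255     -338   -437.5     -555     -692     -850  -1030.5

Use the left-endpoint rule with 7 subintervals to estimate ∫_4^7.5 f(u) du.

Δu = 0.5.
Sum = 0.5·[(-187) + (-255) + (-338) + (-437.5) + (-555) + (-692) + (-850)] = -1657.25.

-1657.25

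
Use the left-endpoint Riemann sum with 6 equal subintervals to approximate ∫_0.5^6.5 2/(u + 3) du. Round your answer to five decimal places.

Δu = (6.5 − 0.5)/6 = 1.
Left endpoints: 0.5, 1.5, 2.5, 3.5, 4.5, 5.5.
f(0.5) = 4/7, f(1.5) = 4/9, f(2.5) = 4/11, f(3.5) = 4/13, f(4.5) = 4/15, f(5.5) = 4/17.
Sum = Δu · [f(0.5) + f(1.5) + f(2.5) + ...].
Sum ≈ 2.18916.

2.18916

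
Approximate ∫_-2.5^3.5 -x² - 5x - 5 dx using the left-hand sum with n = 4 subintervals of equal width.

Δx = (3.5 − (-2.5))/4 = 1.5.
Left endpoints: -2.5, -1, 0.5, 2.
f(-2.5) = 1.25, f(-1) = -1, f(0.5) = -7.75, f(2) = -19.
Sum = Δx · [f(-2.5) + f(-1) + f(0.5) + f(2)].
Sum = -39.75.

-39.75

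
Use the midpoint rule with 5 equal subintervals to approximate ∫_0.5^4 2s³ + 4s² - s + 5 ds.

220.259375

Δs = (4 − 0.5)/5 = 0.7.
Midpoints: 0.85, 1.55, 2.25, 2.95, 3.65.
f(0.85) = 8.26825, f(1.55) = 20.50775, f(2.25) = 45.78125, f(2.95) = 88.20475, f(3.65) = 151.89425.
Sum = Δs · [f(0.85) + f(1.55) + f(2.25) + f(2.95) + f(3.65)].
Sum = 220.259375.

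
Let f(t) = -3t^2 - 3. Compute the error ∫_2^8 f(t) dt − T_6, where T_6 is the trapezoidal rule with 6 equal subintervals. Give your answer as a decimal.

3

Exact integral: ∫_2^8 f(t) dt = -522.
T_6 = -525.
Error = -522 − (-525) = 3.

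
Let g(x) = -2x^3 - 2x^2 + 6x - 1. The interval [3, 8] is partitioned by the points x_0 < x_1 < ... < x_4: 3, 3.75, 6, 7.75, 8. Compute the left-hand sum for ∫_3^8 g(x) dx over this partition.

-1365.609375

Subinterval widths: 0.75, 2.25, 1.75, 0.25.
Left endpoints: 3, 3.75, 6, 7.75.
g(3) = -55, g(3.75) = -112.09375, g(6) = -469, g(7.75) = -1005.59375.
Sum = Σ Δx_i · g(x_i).
Sum = -1365.609375.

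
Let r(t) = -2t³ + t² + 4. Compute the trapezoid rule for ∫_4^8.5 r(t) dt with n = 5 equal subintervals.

-2302.83

Δt = (8.5 − 4)/5 = 0.9.
r(4) = -108, r(4.9) = -207.288, r(5.8) = -352.584, r(6.7) = -552.636, r(7.6) = -816.192, r(8.5) = -1152.
T_5 = (Δt/2)·[r(t_0) + 2r(t_1) + ... + 2r(t_{4}) + r(t_5)].
Sum = -2302.83.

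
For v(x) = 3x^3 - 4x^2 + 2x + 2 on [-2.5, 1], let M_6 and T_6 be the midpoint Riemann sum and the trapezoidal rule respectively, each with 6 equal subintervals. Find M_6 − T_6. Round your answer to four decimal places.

M_6 ≈ -47.896629.
T_6 ≈ -51.097367.
M_6 − T_6 ≈ 3.2007.

3.2007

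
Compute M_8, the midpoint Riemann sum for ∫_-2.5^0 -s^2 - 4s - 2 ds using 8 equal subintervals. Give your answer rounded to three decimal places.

2.312

Δs = (0 − (-2.5))/8 = 0.3125.
Midpoints: -2.34375, -2.03125, -1.71875, -1.40625, -1.09375, -0.78125, -0.46875, -0.15625.
f(-2.34375) = 1927/1024, f(-2.03125) = 2047/1024, f(-1.71875) = 1967/1024, f(-1.40625) = 1687/1024, f(-1.09375) = 1207/1024, f(-0.78125) = 527/1024, f(-0.46875) = -353/1024, f(-0.15625) = -1433/1024.
Sum = Δs · [f(-2.34375) + f(-2.03125) + f(-1.71875) + ...].
Sum ≈ 2.312.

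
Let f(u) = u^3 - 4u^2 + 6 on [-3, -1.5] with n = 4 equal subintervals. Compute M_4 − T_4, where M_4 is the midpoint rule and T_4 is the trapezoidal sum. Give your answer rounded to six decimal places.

0.566895

M_4 ≈ -41.29541016.
T_4 ≈ -41.86230469.
M_4 − T_4 ≈ 0.566895.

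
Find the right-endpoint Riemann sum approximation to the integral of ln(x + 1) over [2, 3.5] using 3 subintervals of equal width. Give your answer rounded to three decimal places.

Δx = (3.5 − 2)/3 = 0.5.
Right endpoints: 2.5, 3, 3.5.
f(2.5) ≈ 1.253, f(3) ≈ 1.386, f(3.5) ≈ 1.504.
Sum = Δx · [f(2.5) + f(3) + f(3.5)].
Sum ≈ 2.072.

2.072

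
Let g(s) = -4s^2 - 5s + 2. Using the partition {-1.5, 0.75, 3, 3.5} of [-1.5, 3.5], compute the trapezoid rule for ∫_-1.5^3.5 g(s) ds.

-91.9375

Subinterval widths: 2.25, 2.25, 0.5.
g(-1.5) = 0.5, g(0.75) = -4, g(3) = -49, g(3.5) = -64.5.
On each subinterval the trapezoid contributes (Δs_i/2)·[g(s_{i-1}) + g(s_i)].
Sum = -91.9375.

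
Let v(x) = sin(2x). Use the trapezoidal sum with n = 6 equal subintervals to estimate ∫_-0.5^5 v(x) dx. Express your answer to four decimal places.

0.4847

Δx = (5 − (-0.5))/6 = 11/12.
v(-0.5) ≈ -0.8415, v(5/12) ≈ 0.7402, v(4/3) ≈ 0.4573, v(2.25) ≈ -0.9775, v(19/6) ≈ 0.0501, v(49/12) ≈ 0.9515, v(5) ≈ -0.5440.
T_6 = (Δx/2)·[v(x_0) + 2v(x_1) + ... + 2v(x_{5}) + v(x_6)].
Sum ≈ 0.4847.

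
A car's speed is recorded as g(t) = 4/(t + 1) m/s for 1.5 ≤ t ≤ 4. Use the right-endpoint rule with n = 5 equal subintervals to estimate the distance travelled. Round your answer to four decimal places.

2.5825

Δt = (4 − 1.5)/5 = 0.5.
Right endpoints: 2, 2.5, 3, 3.5, 4.
g(2) = 4/3, g(2.5) = 8/7, g(3) = 1, g(3.5) = 8/9, g(4) = 0.8.
Sum = Δt · [g(2) + g(2.5) + g(3) + g(3.5) + g(4)].
Sum ≈ 2.5825.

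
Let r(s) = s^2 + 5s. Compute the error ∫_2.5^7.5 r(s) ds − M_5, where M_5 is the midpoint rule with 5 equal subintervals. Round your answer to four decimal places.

0.4167

Exact integral: ∫_2.5^7.5 r(s) ds ≈ 260.416667.
M_5 = 260.
Error ≈ 260.416667 − 260 ≈ 0.4167.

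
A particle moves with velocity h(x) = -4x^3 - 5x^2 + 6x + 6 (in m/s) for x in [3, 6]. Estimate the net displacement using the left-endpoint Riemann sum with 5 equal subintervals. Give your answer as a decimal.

-1179.72

Δx = (6 − 3)/5 = 0.6.
Left endpoints: 3, 3.6, 4.2, 4.8, 5.4.
h(3) = -129, h(3.6) = -223.824, h(4.2) = -353.352, h(4.8) = -522.768, h(5.4) = -737.256.
Sum = Δx · [h(3) + h(3.6) + h(4.2) + h(4.8) + h(5.4)].
Sum = -1179.72.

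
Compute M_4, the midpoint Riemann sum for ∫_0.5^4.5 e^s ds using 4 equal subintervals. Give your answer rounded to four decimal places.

Δs = (4.5 − 0.5)/4 = 1.
Midpoints: 1, 2, 3, 4.
f(1) ≈ 2.7183, f(2) ≈ 7.3891, f(3) ≈ 20.0855, f(4) ≈ 54.5982.
Sum = Δs · [f(1) + f(2) + f(3) + f(4)].
Sum ≈ 84.7910.

84.7910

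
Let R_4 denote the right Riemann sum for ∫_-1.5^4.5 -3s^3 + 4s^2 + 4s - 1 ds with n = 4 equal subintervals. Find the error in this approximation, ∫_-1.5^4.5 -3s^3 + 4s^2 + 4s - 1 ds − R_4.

Exact integral: ∫_-1.5^4.5 f(s) ds = -147.75.
R_4 = -309.75.
Error = -147.75 − (-309.75) = 162.

162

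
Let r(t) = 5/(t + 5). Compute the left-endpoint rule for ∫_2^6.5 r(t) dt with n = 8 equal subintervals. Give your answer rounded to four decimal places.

Δt = (6.5 − 2)/8 = 0.5625.
Left endpoints: 2, 2.5625, 3.125, 3.6875, 4.25, 4.8125, 5.375, 5.9375.
r(2) = 5/7, r(2.5625) = 80/121, r(3.125) = 8/13, r(3.6875) = 80/139, r(4.25) = 20/37, r(4.8125) = 80/157, r(5.375) = 40/83, r(5.9375) = 16/35.
Sum = Δt · [r(2) + r(2.5625) + r(3.125) + ...].
Sum ≈ 2.5625.

2.5625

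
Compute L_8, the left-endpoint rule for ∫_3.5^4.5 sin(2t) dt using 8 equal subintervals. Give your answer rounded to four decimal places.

0.8435

Δt = (4.5 − 3.5)/8 = 0.125.
Left endpoints: 3.5, 3.625, 3.75, 3.875, 4, 4.125, 4.25, 4.375.
f(3.5) ≈ 0.6570, f(3.625) ≈ 0.8231, f(3.75) ≈ 0.9380, f(3.875) ≈ 0.9946, f(4) ≈ 0.9894, f(4.125) ≈ 0.9226, f(4.25) ≈ 0.7985, f(4.375) ≈ 0.6247.
Sum = Δt · [f(3.5) + f(3.625) + f(3.75) + ...].
Sum ≈ 0.8435.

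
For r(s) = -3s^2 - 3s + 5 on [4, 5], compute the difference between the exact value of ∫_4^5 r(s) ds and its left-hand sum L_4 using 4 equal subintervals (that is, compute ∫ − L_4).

Exact integral: ∫_4^5 r(s) ds = -69.5.
L_4 = -65.78125.
Error = -69.5 − (-65.78125) = -3.71875.

-3.71875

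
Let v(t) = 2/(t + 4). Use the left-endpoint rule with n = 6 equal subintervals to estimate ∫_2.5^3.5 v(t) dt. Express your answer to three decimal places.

0.290

Δt = (3.5 − 2.5)/6 = 1/6.
Left endpoints: 2.5, 8/3, 17/6, 3, 19/6, 10/3.
v(2.5) = 4/13, v(8/3) = 0.3, v(17/6) = 12/41, v(3) = 2/7, v(19/6) = 12/43, v(10/3) = 3/11.
Sum = Δt · [v(2.5) + v(8/3) + v(17/6) + ...].
Sum ≈ 0.290.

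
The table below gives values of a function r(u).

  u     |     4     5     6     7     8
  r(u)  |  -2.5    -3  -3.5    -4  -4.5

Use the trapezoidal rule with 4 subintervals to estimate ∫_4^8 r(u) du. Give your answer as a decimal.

-14

Δu = 1.
T_4 = (1/2)·[(-2.5) + 2·(-3) + 2·(-3.5) + 2·(-4) + (-4.5)] = -14.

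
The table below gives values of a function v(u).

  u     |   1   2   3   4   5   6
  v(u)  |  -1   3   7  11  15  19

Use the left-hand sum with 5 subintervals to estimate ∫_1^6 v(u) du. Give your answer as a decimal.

35

Δu = 1.
Sum = 1·[(-1) + 3 + 7 + 11 + 15] = 35.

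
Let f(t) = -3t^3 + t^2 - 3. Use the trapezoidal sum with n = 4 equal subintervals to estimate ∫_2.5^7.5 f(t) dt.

Δt = (7.5 − 2.5)/4 = 1.25.
f(2.5) = -43.625, f(3.75) = -147.140625, f(5) = -353, f(6.25) = -696.359375, f(7.5) = -1212.375.
T_4 = (Δt/2)·[f(t_0) + 2f(t_1) + 2f(t_2) + 2f(t_3) + f(t_4)].
Sum = -2280.625.

-2280.625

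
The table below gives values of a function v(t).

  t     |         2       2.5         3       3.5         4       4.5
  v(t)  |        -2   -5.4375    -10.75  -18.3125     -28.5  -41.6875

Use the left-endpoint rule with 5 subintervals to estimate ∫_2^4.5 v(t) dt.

-32.5

Δt = 0.5.
Sum = 0.5·[(-2) + (-5.4375) + (-10.75) + (-18.3125) + (-28.5)] = -32.5.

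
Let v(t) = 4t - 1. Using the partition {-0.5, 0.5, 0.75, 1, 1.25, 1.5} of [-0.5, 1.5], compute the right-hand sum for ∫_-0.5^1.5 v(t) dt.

4.5

Subinterval widths: 1, 0.25, 0.25, 0.25, 0.25.
Right endpoints: 0.5, 0.75, 1, 1.25, 1.5.
v(0.5) = 1, v(0.75) = 2, v(1) = 3, v(1.25) = 4, v(1.5) = 5.
Sum = Σ Δt_i · v(t_i).
Sum = 4.5.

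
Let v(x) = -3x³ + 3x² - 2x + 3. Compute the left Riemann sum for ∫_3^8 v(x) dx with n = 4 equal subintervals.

Δx = (8 − 3)/4 = 1.25.
Left endpoints: 3, 4.25, 5.5, 6.75.
v(3) = -57, v(4.25) = -181.609375, v(5.5) = -416.375, v(6.75) = -796.453125.
Sum = Δx · [v(3) + v(4.25) + v(5.5) + v(6.75)].
Sum = -1814.296875.

-1814.296875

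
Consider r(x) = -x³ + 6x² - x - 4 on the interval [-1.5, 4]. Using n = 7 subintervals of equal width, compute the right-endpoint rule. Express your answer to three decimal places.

Δx = (4 − (-1.5))/7 = 11/14.
Right endpoints: -5/7, 1/14, 6/7, 23/14, 17/7, 45/14, 4.
r(-5/7) = 48/343, r(1/14) = -11089/2744, r(6/7) = -370/343, r(23/14) = 16785/2744, r(17/7) = 5020/343, r(45/14) = 59179/2744, r(4) = 24.
Sum = Δx · [r(-5/7) + r(1/14) + r(6/7) + ...].
Sum ≈ 48.195.

48.195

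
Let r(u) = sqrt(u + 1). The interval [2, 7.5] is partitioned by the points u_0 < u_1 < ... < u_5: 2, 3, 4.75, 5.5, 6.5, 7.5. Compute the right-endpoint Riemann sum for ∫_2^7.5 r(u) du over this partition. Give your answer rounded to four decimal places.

13.7626

Subinterval widths: 1, 1.75, 0.75, 1, 1.
Right endpoints: 3, 4.75, 5.5, 6.5, 7.5.
r(3) ≈ 2.0000, r(4.75) ≈ 2.3979, r(5.5) ≈ 2.5495, r(6.5) ≈ 2.7386, r(7.5) ≈ 2.9155.
Sum = Σ Δu_i · r(u_i).
Sum ≈ 13.7626.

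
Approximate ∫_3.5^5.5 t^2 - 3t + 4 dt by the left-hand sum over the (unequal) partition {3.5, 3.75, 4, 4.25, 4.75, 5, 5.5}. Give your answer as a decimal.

Subinterval widths: 0.25, 0.25, 0.25, 0.5, 0.25, 0.5.
Left endpoints: 3.5, 3.75, 4, 4.25, 4.75, 5.
f(3.5) = 5.75, f(3.75) = 6.8125, f(4) = 8, f(4.25) = 9.3125, f(4.75) = 12.3125, f(5) = 14.
Sum = Σ Δt_i · f(t_i).
Sum = 19.875.

19.875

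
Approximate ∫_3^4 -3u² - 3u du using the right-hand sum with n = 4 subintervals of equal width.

-50.53125

Δu = (4 − 3)/4 = 0.25.
Right endpoints: 3.25, 3.5, 3.75, 4.
f(3.25) = -41.4375, f(3.5) = -47.25, f(3.75) = -53.4375, f(4) = -60.
Sum = Δu · [f(3.25) + f(3.5) + f(3.75) + f(4)].
Sum = -50.53125.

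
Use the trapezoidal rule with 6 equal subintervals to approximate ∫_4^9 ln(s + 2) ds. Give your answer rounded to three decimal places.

Δs = (9 − 4)/6 = 5/6.
f(4) ≈ 1.792, f(29/6) ≈ 1.922, f(17/3) ≈ 2.037, f(6.5) ≈ 2.140, f(22/3) ≈ 2.234, f(49/6) ≈ 2.319, f(9) ≈ 2.398.
T_6 = (Δs/2)·[f(s_0) + 2f(s_1) + ... + 2f(s_{5}) + f(s_6)].
Sum ≈ 10.622.

10.622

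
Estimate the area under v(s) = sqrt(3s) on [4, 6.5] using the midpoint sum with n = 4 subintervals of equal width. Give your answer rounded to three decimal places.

9.899

Δs = (6.5 − 4)/4 = 0.625.
Midpoints: 4.3125, 4.9375, 5.5625, 6.1875.
v(4.3125) ≈ 3.597, v(4.9375) ≈ 3.849, v(5.5625) ≈ 4.085, v(6.1875) ≈ 4.308.
Sum = Δs · [v(4.3125) + v(4.9375) + v(5.5625) + v(6.1875)].
Sum ≈ 9.899.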